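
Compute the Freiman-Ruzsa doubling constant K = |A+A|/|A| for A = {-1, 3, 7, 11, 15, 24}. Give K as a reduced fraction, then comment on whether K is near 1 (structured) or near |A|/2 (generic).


|A| = 6.
Compute A + A by enumerating all 36 pairs.
A + A = {-2, 2, 6, 10, 14, 18, 22, 23, 26, 27, 30, 31, 35, 39, 48}, so |A + A| = 15.
K = |A + A| / |A| = 15/6 = 5/2 ≈ 2.5000.
Reference: AP of size 6 gives K = 11/6 ≈ 1.8333; a fully generic set of size 6 gives K ≈ 3.5000.

|A| = 6, |A + A| = 15, K = 15/6 = 5/2.


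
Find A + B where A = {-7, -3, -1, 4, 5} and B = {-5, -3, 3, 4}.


A + B = {a + b : a ∈ A, b ∈ B}.
Enumerate all |A|·|B| = 5·4 = 20 pairs (a, b) and collect distinct sums.
a = -7: -7+-5=-12, -7+-3=-10, -7+3=-4, -7+4=-3
a = -3: -3+-5=-8, -3+-3=-6, -3+3=0, -3+4=1
a = -1: -1+-5=-6, -1+-3=-4, -1+3=2, -1+4=3
a = 4: 4+-5=-1, 4+-3=1, 4+3=7, 4+4=8
a = 5: 5+-5=0, 5+-3=2, 5+3=8, 5+4=9
Collecting distinct sums: A + B = {-12, -10, -8, -6, -4, -3, -1, 0, 1, 2, 3, 7, 8, 9}
|A + B| = 14

A + B = {-12, -10, -8, -6, -4, -3, -1, 0, 1, 2, 3, 7, 8, 9}


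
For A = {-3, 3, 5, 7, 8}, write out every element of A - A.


A - A = {a - a' : a, a' ∈ A}.
Compute a - a' for each ordered pair (a, a'):
a = -3: -3--3=0, -3-3=-6, -3-5=-8, -3-7=-10, -3-8=-11
a = 3: 3--3=6, 3-3=0, 3-5=-2, 3-7=-4, 3-8=-5
a = 5: 5--3=8, 5-3=2, 5-5=0, 5-7=-2, 5-8=-3
a = 7: 7--3=10, 7-3=4, 7-5=2, 7-7=0, 7-8=-1
a = 8: 8--3=11, 8-3=5, 8-5=3, 8-7=1, 8-8=0
Collecting distinct values (and noting 0 appears from a-a):
A - A = {-11, -10, -8, -6, -5, -4, -3, -2, -1, 0, 1, 2, 3, 4, 5, 6, 8, 10, 11}
|A - A| = 19

A - A = {-11, -10, -8, -6, -5, -4, -3, -2, -1, 0, 1, 2, 3, 4, 5, 6, 8, 10, 11}


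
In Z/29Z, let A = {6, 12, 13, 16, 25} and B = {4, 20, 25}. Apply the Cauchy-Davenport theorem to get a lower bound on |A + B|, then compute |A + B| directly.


Cauchy-Davenport: |A + B| ≥ min(p, |A| + |B| - 1) for A, B nonempty in Z/pZ.
|A| = 5, |B| = 3, p = 29.
CD lower bound = min(29, 5 + 3 - 1) = min(29, 7) = 7.
Compute A + B mod 29 directly:
a = 6: 6+4=10, 6+20=26, 6+25=2
a = 12: 12+4=16, 12+20=3, 12+25=8
a = 13: 13+4=17, 13+20=4, 13+25=9
a = 16: 16+4=20, 16+20=7, 16+25=12
a = 25: 25+4=0, 25+20=16, 25+25=21
A + B = {0, 2, 3, 4, 7, 8, 9, 10, 12, 16, 17, 20, 21, 26}, so |A + B| = 14.
Verify: 14 ≥ 7? Yes ✓.

CD lower bound = 7, actual |A + B| = 14.


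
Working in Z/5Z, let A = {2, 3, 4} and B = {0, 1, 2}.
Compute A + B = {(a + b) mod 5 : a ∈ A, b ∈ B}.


Work in Z/5Z: reduce every sum a + b modulo 5.
Enumerate all 9 pairs:
a = 2: 2+0=2, 2+1=3, 2+2=4
a = 3: 3+0=3, 3+1=4, 3+2=0
a = 4: 4+0=4, 4+1=0, 4+2=1
Distinct residues collected: {0, 1, 2, 3, 4}
|A + B| = 5 (out of 5 total residues).

A + B = {0, 1, 2, 3, 4}


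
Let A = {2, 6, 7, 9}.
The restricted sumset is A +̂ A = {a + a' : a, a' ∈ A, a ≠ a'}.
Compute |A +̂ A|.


Restricted sumset: A +̂ A = {a + a' : a ∈ A, a' ∈ A, a ≠ a'}.
Equivalently, take A + A and drop any sum 2a that is achievable ONLY as a + a for a ∈ A (i.e. sums representable only with equal summands).
Enumerate pairs (a, a') with a < a' (symmetric, so each unordered pair gives one sum; this covers all a ≠ a'):
  2 + 6 = 8
  2 + 7 = 9
  2 + 9 = 11
  6 + 7 = 13
  6 + 9 = 15
  7 + 9 = 16
Collected distinct sums: {8, 9, 11, 13, 15, 16}
|A +̂ A| = 6
(Reference bound: |A +̂ A| ≥ 2|A| - 3 for |A| ≥ 2, with |A| = 4 giving ≥ 5.)

|A +̂ A| = 6


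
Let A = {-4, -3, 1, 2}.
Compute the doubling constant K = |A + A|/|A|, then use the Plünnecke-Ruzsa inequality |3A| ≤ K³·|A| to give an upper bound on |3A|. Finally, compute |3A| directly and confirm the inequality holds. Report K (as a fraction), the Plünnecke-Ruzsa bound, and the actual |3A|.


|A| = 4.
Step 1: Compute A + A by enumerating all 16 pairs.
A + A = {-8, -7, -6, -3, -2, -1, 2, 3, 4}, so |A + A| = 9.
Step 2: Doubling constant K = |A + A|/|A| = 9/4 = 9/4 ≈ 2.2500.
Step 3: Plünnecke-Ruzsa gives |3A| ≤ K³·|A| = (2.2500)³ · 4 ≈ 45.5625.
Step 4: Compute 3A = A + A + A directly by enumerating all triples (a,b,c) ∈ A³; |3A| = 16.
Step 5: Check 16 ≤ 45.5625? Yes ✓.

K = 9/4, Plünnecke-Ruzsa bound K³|A| ≈ 45.5625, |3A| = 16, inequality holds.


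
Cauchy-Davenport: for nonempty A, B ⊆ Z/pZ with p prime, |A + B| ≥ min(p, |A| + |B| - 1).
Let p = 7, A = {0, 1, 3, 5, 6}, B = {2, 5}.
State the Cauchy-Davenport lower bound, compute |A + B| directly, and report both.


Cauchy-Davenport: |A + B| ≥ min(p, |A| + |B| - 1) for A, B nonempty in Z/pZ.
|A| = 5, |B| = 2, p = 7.
CD lower bound = min(7, 5 + 2 - 1) = min(7, 6) = 6.
Compute A + B mod 7 directly:
a = 0: 0+2=2, 0+5=5
a = 1: 1+2=3, 1+5=6
a = 3: 3+2=5, 3+5=1
a = 5: 5+2=0, 5+5=3
a = 6: 6+2=1, 6+5=4
A + B = {0, 1, 2, 3, 4, 5, 6}, so |A + B| = 7.
Verify: 7 ≥ 6? Yes ✓.

CD lower bound = 6, actual |A + B| = 7.


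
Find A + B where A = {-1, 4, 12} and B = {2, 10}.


A + B = {a + b : a ∈ A, b ∈ B}.
Enumerate all |A|·|B| = 3·2 = 6 pairs (a, b) and collect distinct sums.
a = -1: -1+2=1, -1+10=9
a = 4: 4+2=6, 4+10=14
a = 12: 12+2=14, 12+10=22
Collecting distinct sums: A + B = {1, 6, 9, 14, 22}
|A + B| = 5

A + B = {1, 6, 9, 14, 22}


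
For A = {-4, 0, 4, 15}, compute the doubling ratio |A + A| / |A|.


|A| = 4.
Compute A + A by enumerating all 16 pairs.
A + A = {-8, -4, 0, 4, 8, 11, 15, 19, 30}, so |A + A| = 9.
K = |A + A| / |A| = 9/4 (already in lowest terms) ≈ 2.2500.
Reference: AP of size 4 gives K = 7/4 ≈ 1.7500; a fully generic set of size 4 gives K ≈ 2.5000.

|A| = 4, |A + A| = 9, K = 9/4.


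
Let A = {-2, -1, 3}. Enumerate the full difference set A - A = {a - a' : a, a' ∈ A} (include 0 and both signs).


A - A = {a - a' : a, a' ∈ A}.
Compute a - a' for each ordered pair (a, a'):
a = -2: -2--2=0, -2--1=-1, -2-3=-5
a = -1: -1--2=1, -1--1=0, -1-3=-4
a = 3: 3--2=5, 3--1=4, 3-3=0
Collecting distinct values (and noting 0 appears from a-a):
A - A = {-5, -4, -1, 0, 1, 4, 5}
|A - A| = 7

A - A = {-5, -4, -1, 0, 1, 4, 5}


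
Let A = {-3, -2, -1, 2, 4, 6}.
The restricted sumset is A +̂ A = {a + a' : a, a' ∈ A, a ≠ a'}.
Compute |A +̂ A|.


Restricted sumset: A +̂ A = {a + a' : a ∈ A, a' ∈ A, a ≠ a'}.
Equivalently, take A + A and drop any sum 2a that is achievable ONLY as a + a for a ∈ A (i.e. sums representable only with equal summands).
Enumerate pairs (a, a') with a < a' (symmetric, so each unordered pair gives one sum; this covers all a ≠ a'):
  -3 + -2 = -5
  -3 + -1 = -4
  -3 + 2 = -1
  -3 + 4 = 1
  -3 + 6 = 3
  -2 + -1 = -3
  -2 + 2 = 0
  -2 + 4 = 2
  -2 + 6 = 4
  -1 + 2 = 1
  -1 + 4 = 3
  -1 + 6 = 5
  2 + 4 = 6
  2 + 6 = 8
  4 + 6 = 10
Collected distinct sums: {-5, -4, -3, -1, 0, 1, 2, 3, 4, 5, 6, 8, 10}
|A +̂ A| = 13
(Reference bound: |A +̂ A| ≥ 2|A| - 3 for |A| ≥ 2, with |A| = 6 giving ≥ 9.)

|A +̂ A| = 13


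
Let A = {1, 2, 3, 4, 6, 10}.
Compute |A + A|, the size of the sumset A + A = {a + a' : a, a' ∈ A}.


A + A = {a + a' : a, a' ∈ A}; |A| = 6.
General bounds: 2|A| - 1 ≤ |A + A| ≤ |A|(|A|+1)/2, i.e. 11 ≤ |A + A| ≤ 21.
Lower bound 2|A|-1 is attained iff A is an arithmetic progression.
Enumerate sums a + a' for a ≤ a' (symmetric, so this suffices):
a = 1: 1+1=2, 1+2=3, 1+3=4, 1+4=5, 1+6=7, 1+10=11
a = 2: 2+2=4, 2+3=5, 2+4=6, 2+6=8, 2+10=12
a = 3: 3+3=6, 3+4=7, 3+6=9, 3+10=13
a = 4: 4+4=8, 4+6=10, 4+10=14
a = 6: 6+6=12, 6+10=16
a = 10: 10+10=20
Distinct sums: {2, 3, 4, 5, 6, 7, 8, 9, 10, 11, 12, 13, 14, 16, 20}
|A + A| = 15

|A + A| = 15


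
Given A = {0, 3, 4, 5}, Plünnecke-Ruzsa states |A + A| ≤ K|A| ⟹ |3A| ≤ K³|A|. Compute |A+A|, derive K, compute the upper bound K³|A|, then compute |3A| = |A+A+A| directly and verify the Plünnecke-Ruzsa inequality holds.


|A| = 4.
Step 1: Compute A + A by enumerating all 16 pairs.
A + A = {0, 3, 4, 5, 6, 7, 8, 9, 10}, so |A + A| = 9.
Step 2: Doubling constant K = |A + A|/|A| = 9/4 = 9/4 ≈ 2.2500.
Step 3: Plünnecke-Ruzsa gives |3A| ≤ K³·|A| = (2.2500)³ · 4 ≈ 45.5625.
Step 4: Compute 3A = A + A + A directly by enumerating all triples (a,b,c) ∈ A³; |3A| = 14.
Step 5: Check 14 ≤ 45.5625? Yes ✓.

K = 9/4, Plünnecke-Ruzsa bound K³|A| ≈ 45.5625, |3A| = 14, inequality holds.


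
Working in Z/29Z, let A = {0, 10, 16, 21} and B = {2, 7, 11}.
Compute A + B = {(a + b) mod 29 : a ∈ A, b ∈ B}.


Work in Z/29Z: reduce every sum a + b modulo 29.
Enumerate all 12 pairs:
a = 0: 0+2=2, 0+7=7, 0+11=11
a = 10: 10+2=12, 10+7=17, 10+11=21
a = 16: 16+2=18, 16+7=23, 16+11=27
a = 21: 21+2=23, 21+7=28, 21+11=3
Distinct residues collected: {2, 3, 7, 11, 12, 17, 18, 21, 23, 27, 28}
|A + B| = 11 (out of 29 total residues).

A + B = {2, 3, 7, 11, 12, 17, 18, 21, 23, 27, 28}


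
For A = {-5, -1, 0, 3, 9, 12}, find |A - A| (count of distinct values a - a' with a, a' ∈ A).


A - A = {a - a' : a, a' ∈ A}; |A| = 6.
Bounds: 2|A|-1 ≤ |A - A| ≤ |A|² - |A| + 1, i.e. 11 ≤ |A - A| ≤ 31.
Note: 0 ∈ A - A always (from a - a). The set is symmetric: if d ∈ A - A then -d ∈ A - A.
Enumerate nonzero differences d = a - a' with a > a' (then include -d):
Positive differences: {1, 3, 4, 5, 6, 8, 9, 10, 12, 13, 14, 17}
Full difference set: {0} ∪ (positive diffs) ∪ (negative diffs).
|A - A| = 1 + 2·12 = 25 (matches direct enumeration: 25).

|A - A| = 25


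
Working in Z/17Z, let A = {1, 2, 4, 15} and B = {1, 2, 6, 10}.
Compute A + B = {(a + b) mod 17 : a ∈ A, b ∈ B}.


Work in Z/17Z: reduce every sum a + b modulo 17.
Enumerate all 16 pairs:
a = 1: 1+1=2, 1+2=3, 1+6=7, 1+10=11
a = 2: 2+1=3, 2+2=4, 2+6=8, 2+10=12
a = 4: 4+1=5, 4+2=6, 4+6=10, 4+10=14
a = 15: 15+1=16, 15+2=0, 15+6=4, 15+10=8
Distinct residues collected: {0, 2, 3, 4, 5, 6, 7, 8, 10, 11, 12, 14, 16}
|A + B| = 13 (out of 17 total residues).

A + B = {0, 2, 3, 4, 5, 6, 7, 8, 10, 11, 12, 14, 16}


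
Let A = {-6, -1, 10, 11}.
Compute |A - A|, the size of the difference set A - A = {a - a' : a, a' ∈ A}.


A - A = {a - a' : a, a' ∈ A}; |A| = 4.
Bounds: 2|A|-1 ≤ |A - A| ≤ |A|² - |A| + 1, i.e. 7 ≤ |A - A| ≤ 13.
Note: 0 ∈ A - A always (from a - a). The set is symmetric: if d ∈ A - A then -d ∈ A - A.
Enumerate nonzero differences d = a - a' with a > a' (then include -d):
Positive differences: {1, 5, 11, 12, 16, 17}
Full difference set: {0} ∪ (positive diffs) ∪ (negative diffs).
|A - A| = 1 + 2·6 = 13 (matches direct enumeration: 13).

|A - A| = 13


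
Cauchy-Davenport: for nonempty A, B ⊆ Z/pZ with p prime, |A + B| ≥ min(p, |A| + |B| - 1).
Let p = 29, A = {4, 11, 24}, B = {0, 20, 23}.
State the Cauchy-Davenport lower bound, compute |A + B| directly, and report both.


Cauchy-Davenport: |A + B| ≥ min(p, |A| + |B| - 1) for A, B nonempty in Z/pZ.
|A| = 3, |B| = 3, p = 29.
CD lower bound = min(29, 3 + 3 - 1) = min(29, 5) = 5.
Compute A + B mod 29 directly:
a = 4: 4+0=4, 4+20=24, 4+23=27
a = 11: 11+0=11, 11+20=2, 11+23=5
a = 24: 24+0=24, 24+20=15, 24+23=18
A + B = {2, 4, 5, 11, 15, 18, 24, 27}, so |A + B| = 8.
Verify: 8 ≥ 5? Yes ✓.

CD lower bound = 5, actual |A + B| = 8.


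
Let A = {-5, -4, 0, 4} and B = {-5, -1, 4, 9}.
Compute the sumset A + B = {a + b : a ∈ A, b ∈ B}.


A + B = {a + b : a ∈ A, b ∈ B}.
Enumerate all |A|·|B| = 4·4 = 16 pairs (a, b) and collect distinct sums.
a = -5: -5+-5=-10, -5+-1=-6, -5+4=-1, -5+9=4
a = -4: -4+-5=-9, -4+-1=-5, -4+4=0, -4+9=5
a = 0: 0+-5=-5, 0+-1=-1, 0+4=4, 0+9=9
a = 4: 4+-5=-1, 4+-1=3, 4+4=8, 4+9=13
Collecting distinct sums: A + B = {-10, -9, -6, -5, -1, 0, 3, 4, 5, 8, 9, 13}
|A + B| = 12

A + B = {-10, -9, -6, -5, -1, 0, 3, 4, 5, 8, 9, 13}


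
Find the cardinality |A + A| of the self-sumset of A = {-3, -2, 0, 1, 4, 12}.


A + A = {a + a' : a, a' ∈ A}; |A| = 6.
General bounds: 2|A| - 1 ≤ |A + A| ≤ |A|(|A|+1)/2, i.e. 11 ≤ |A + A| ≤ 21.
Lower bound 2|A|-1 is attained iff A is an arithmetic progression.
Enumerate sums a + a' for a ≤ a' (symmetric, so this suffices):
a = -3: -3+-3=-6, -3+-2=-5, -3+0=-3, -3+1=-2, -3+4=1, -3+12=9
a = -2: -2+-2=-4, -2+0=-2, -2+1=-1, -2+4=2, -2+12=10
a = 0: 0+0=0, 0+1=1, 0+4=4, 0+12=12
a = 1: 1+1=2, 1+4=5, 1+12=13
a = 4: 4+4=8, 4+12=16
a = 12: 12+12=24
Distinct sums: {-6, -5, -4, -3, -2, -1, 0, 1, 2, 4, 5, 8, 9, 10, 12, 13, 16, 24}
|A + A| = 18

|A + A| = 18


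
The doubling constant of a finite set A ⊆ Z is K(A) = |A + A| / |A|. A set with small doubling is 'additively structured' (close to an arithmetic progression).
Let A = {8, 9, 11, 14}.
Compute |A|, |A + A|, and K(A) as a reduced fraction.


|A| = 4.
Compute A + A by enumerating all 16 pairs.
A + A = {16, 17, 18, 19, 20, 22, 23, 25, 28}, so |A + A| = 9.
K = |A + A| / |A| = 9/4 (already in lowest terms) ≈ 2.2500.
Reference: AP of size 4 gives K = 7/4 ≈ 1.7500; a fully generic set of size 4 gives K ≈ 2.5000.

|A| = 4, |A + A| = 9, K = 9/4.


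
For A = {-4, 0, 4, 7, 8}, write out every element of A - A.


A - A = {a - a' : a, a' ∈ A}.
Compute a - a' for each ordered pair (a, a'):
a = -4: -4--4=0, -4-0=-4, -4-4=-8, -4-7=-11, -4-8=-12
a = 0: 0--4=4, 0-0=0, 0-4=-4, 0-7=-7, 0-8=-8
a = 4: 4--4=8, 4-0=4, 4-4=0, 4-7=-3, 4-8=-4
a = 7: 7--4=11, 7-0=7, 7-4=3, 7-7=0, 7-8=-1
a = 8: 8--4=12, 8-0=8, 8-4=4, 8-7=1, 8-8=0
Collecting distinct values (and noting 0 appears from a-a):
A - A = {-12, -11, -8, -7, -4, -3, -1, 0, 1, 3, 4, 7, 8, 11, 12}
|A - A| = 15

A - A = {-12, -11, -8, -7, -4, -3, -1, 0, 1, 3, 4, 7, 8, 11, 12}


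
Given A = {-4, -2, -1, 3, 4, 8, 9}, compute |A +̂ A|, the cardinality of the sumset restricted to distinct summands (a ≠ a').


Restricted sumset: A +̂ A = {a + a' : a ∈ A, a' ∈ A, a ≠ a'}.
Equivalently, take A + A and drop any sum 2a that is achievable ONLY as a + a for a ∈ A (i.e. sums representable only with equal summands).
Enumerate pairs (a, a') with a < a' (symmetric, so each unordered pair gives one sum; this covers all a ≠ a'):
  -4 + -2 = -6
  -4 + -1 = -5
  -4 + 3 = -1
  -4 + 4 = 0
  -4 + 8 = 4
  -4 + 9 = 5
  -2 + -1 = -3
  -2 + 3 = 1
  -2 + 4 = 2
  -2 + 8 = 6
  -2 + 9 = 7
  -1 + 3 = 2
  -1 + 4 = 3
  -1 + 8 = 7
  -1 + 9 = 8
  3 + 4 = 7
  3 + 8 = 11
  3 + 9 = 12
  4 + 8 = 12
  4 + 9 = 13
  8 + 9 = 17
Collected distinct sums: {-6, -5, -3, -1, 0, 1, 2, 3, 4, 5, 6, 7, 8, 11, 12, 13, 17}
|A +̂ A| = 17
(Reference bound: |A +̂ A| ≥ 2|A| - 3 for |A| ≥ 2, with |A| = 7 giving ≥ 11.)

|A +̂ A| = 17


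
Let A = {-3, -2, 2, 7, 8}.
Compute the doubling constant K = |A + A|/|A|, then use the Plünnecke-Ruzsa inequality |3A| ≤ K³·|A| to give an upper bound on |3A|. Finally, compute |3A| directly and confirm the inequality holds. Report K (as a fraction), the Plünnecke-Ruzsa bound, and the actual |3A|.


|A| = 5.
Step 1: Compute A + A by enumerating all 25 pairs.
A + A = {-6, -5, -4, -1, 0, 4, 5, 6, 9, 10, 14, 15, 16}, so |A + A| = 13.
Step 2: Doubling constant K = |A + A|/|A| = 13/5 = 13/5 ≈ 2.6000.
Step 3: Plünnecke-Ruzsa gives |3A| ≤ K³·|A| = (2.6000)³ · 5 ≈ 87.8800.
Step 4: Compute 3A = A + A + A directly by enumerating all triples (a,b,c) ∈ A³; |3A| = 25.
Step 5: Check 25 ≤ 87.8800? Yes ✓.

K = 13/5, Plünnecke-Ruzsa bound K³|A| ≈ 87.8800, |3A| = 25, inequality holds.


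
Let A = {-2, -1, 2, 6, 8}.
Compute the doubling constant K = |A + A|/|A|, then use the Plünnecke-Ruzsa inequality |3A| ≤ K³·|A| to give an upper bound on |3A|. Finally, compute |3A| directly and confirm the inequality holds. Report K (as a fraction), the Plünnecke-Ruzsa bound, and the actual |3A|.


|A| = 5.
Step 1: Compute A + A by enumerating all 25 pairs.
A + A = {-4, -3, -2, 0, 1, 4, 5, 6, 7, 8, 10, 12, 14, 16}, so |A + A| = 14.
Step 2: Doubling constant K = |A + A|/|A| = 14/5 = 14/5 ≈ 2.8000.
Step 3: Plünnecke-Ruzsa gives |3A| ≤ K³·|A| = (2.8000)³ · 5 ≈ 109.7600.
Step 4: Compute 3A = A + A + A directly by enumerating all triples (a,b,c) ∈ A³; |3A| = 26.
Step 5: Check 26 ≤ 109.7600? Yes ✓.

K = 14/5, Plünnecke-Ruzsa bound K³|A| ≈ 109.7600, |3A| = 26, inequality holds.


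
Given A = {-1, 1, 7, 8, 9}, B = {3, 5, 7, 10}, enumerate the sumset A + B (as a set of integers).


A + B = {a + b : a ∈ A, b ∈ B}.
Enumerate all |A|·|B| = 5·4 = 20 pairs (a, b) and collect distinct sums.
a = -1: -1+3=2, -1+5=4, -1+7=6, -1+10=9
a = 1: 1+3=4, 1+5=6, 1+7=8, 1+10=11
a = 7: 7+3=10, 7+5=12, 7+7=14, 7+10=17
a = 8: 8+3=11, 8+5=13, 8+7=15, 8+10=18
a = 9: 9+3=12, 9+5=14, 9+7=16, 9+10=19
Collecting distinct sums: A + B = {2, 4, 6, 8, 9, 10, 11, 12, 13, 14, 15, 16, 17, 18, 19}
|A + B| = 15

A + B = {2, 4, 6, 8, 9, 10, 11, 12, 13, 14, 15, 16, 17, 18, 19}


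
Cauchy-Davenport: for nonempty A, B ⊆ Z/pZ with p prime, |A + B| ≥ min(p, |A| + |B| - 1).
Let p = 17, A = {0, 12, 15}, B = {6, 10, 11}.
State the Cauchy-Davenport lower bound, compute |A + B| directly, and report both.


Cauchy-Davenport: |A + B| ≥ min(p, |A| + |B| - 1) for A, B nonempty in Z/pZ.
|A| = 3, |B| = 3, p = 17.
CD lower bound = min(17, 3 + 3 - 1) = min(17, 5) = 5.
Compute A + B mod 17 directly:
a = 0: 0+6=6, 0+10=10, 0+11=11
a = 12: 12+6=1, 12+10=5, 12+11=6
a = 15: 15+6=4, 15+10=8, 15+11=9
A + B = {1, 4, 5, 6, 8, 9, 10, 11}, so |A + B| = 8.
Verify: 8 ≥ 5? Yes ✓.

CD lower bound = 5, actual |A + B| = 8.


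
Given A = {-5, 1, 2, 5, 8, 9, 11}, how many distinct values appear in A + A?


A + A = {a + a' : a, a' ∈ A}; |A| = 7.
General bounds: 2|A| - 1 ≤ |A + A| ≤ |A|(|A|+1)/2, i.e. 13 ≤ |A + A| ≤ 28.
Lower bound 2|A|-1 is attained iff A is an arithmetic progression.
Enumerate sums a + a' for a ≤ a' (symmetric, so this suffices):
a = -5: -5+-5=-10, -5+1=-4, -5+2=-3, -5+5=0, -5+8=3, -5+9=4, -5+11=6
a = 1: 1+1=2, 1+2=3, 1+5=6, 1+8=9, 1+9=10, 1+11=12
a = 2: 2+2=4, 2+5=7, 2+8=10, 2+9=11, 2+11=13
a = 5: 5+5=10, 5+8=13, 5+9=14, 5+11=16
a = 8: 8+8=16, 8+9=17, 8+11=19
a = 9: 9+9=18, 9+11=20
a = 11: 11+11=22
Distinct sums: {-10, -4, -3, 0, 2, 3, 4, 6, 7, 9, 10, 11, 12, 13, 14, 16, 17, 18, 19, 20, 22}
|A + A| = 21

|A + A| = 21


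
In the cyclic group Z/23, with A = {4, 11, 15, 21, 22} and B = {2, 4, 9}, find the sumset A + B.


Work in Z/23Z: reduce every sum a + b modulo 23.
Enumerate all 15 pairs:
a = 4: 4+2=6, 4+4=8, 4+9=13
a = 11: 11+2=13, 11+4=15, 11+9=20
a = 15: 15+2=17, 15+4=19, 15+9=1
a = 21: 21+2=0, 21+4=2, 21+9=7
a = 22: 22+2=1, 22+4=3, 22+9=8
Distinct residues collected: {0, 1, 2, 3, 6, 7, 8, 13, 15, 17, 19, 20}
|A + B| = 12 (out of 23 total residues).

A + B = {0, 1, 2, 3, 6, 7, 8, 13, 15, 17, 19, 20}


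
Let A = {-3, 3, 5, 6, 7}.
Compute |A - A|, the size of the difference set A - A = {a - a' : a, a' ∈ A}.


A - A = {a - a' : a, a' ∈ A}; |A| = 5.
Bounds: 2|A|-1 ≤ |A - A| ≤ |A|² - |A| + 1, i.e. 9 ≤ |A - A| ≤ 21.
Note: 0 ∈ A - A always (from a - a). The set is symmetric: if d ∈ A - A then -d ∈ A - A.
Enumerate nonzero differences d = a - a' with a > a' (then include -d):
Positive differences: {1, 2, 3, 4, 6, 8, 9, 10}
Full difference set: {0} ∪ (positive diffs) ∪ (negative diffs).
|A - A| = 1 + 2·8 = 17 (matches direct enumeration: 17).

|A - A| = 17


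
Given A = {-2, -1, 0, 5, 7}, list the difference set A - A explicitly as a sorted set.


A - A = {a - a' : a, a' ∈ A}.
Compute a - a' for each ordered pair (a, a'):
a = -2: -2--2=0, -2--1=-1, -2-0=-2, -2-5=-7, -2-7=-9
a = -1: -1--2=1, -1--1=0, -1-0=-1, -1-5=-6, -1-7=-8
a = 0: 0--2=2, 0--1=1, 0-0=0, 0-5=-5, 0-7=-7
a = 5: 5--2=7, 5--1=6, 5-0=5, 5-5=0, 5-7=-2
a = 7: 7--2=9, 7--1=8, 7-0=7, 7-5=2, 7-7=0
Collecting distinct values (and noting 0 appears from a-a):
A - A = {-9, -8, -7, -6, -5, -2, -1, 0, 1, 2, 5, 6, 7, 8, 9}
|A - A| = 15

A - A = {-9, -8, -7, -6, -5, -2, -1, 0, 1, 2, 5, 6, 7, 8, 9}


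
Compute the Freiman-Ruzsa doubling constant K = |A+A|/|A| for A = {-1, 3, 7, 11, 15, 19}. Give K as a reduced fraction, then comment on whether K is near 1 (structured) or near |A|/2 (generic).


|A| = 6.
Compute A + A by enumerating all 36 pairs.
A + A = {-2, 2, 6, 10, 14, 18, 22, 26, 30, 34, 38}, so |A + A| = 11.
K = |A + A| / |A| = 11/6 (already in lowest terms) ≈ 1.8333.
Reference: AP of size 6 gives K = 11/6 ≈ 1.8333; a fully generic set of size 6 gives K ≈ 3.5000.

|A| = 6, |A + A| = 11, K = 11/6.


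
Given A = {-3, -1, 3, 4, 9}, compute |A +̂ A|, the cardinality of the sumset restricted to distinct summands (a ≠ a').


Restricted sumset: A +̂ A = {a + a' : a ∈ A, a' ∈ A, a ≠ a'}.
Equivalently, take A + A and drop any sum 2a that is achievable ONLY as a + a for a ∈ A (i.e. sums representable only with equal summands).
Enumerate pairs (a, a') with a < a' (symmetric, so each unordered pair gives one sum; this covers all a ≠ a'):
  -3 + -1 = -4
  -3 + 3 = 0
  -3 + 4 = 1
  -3 + 9 = 6
  -1 + 3 = 2
  -1 + 4 = 3
  -1 + 9 = 8
  3 + 4 = 7
  3 + 9 = 12
  4 + 9 = 13
Collected distinct sums: {-4, 0, 1, 2, 3, 6, 7, 8, 12, 13}
|A +̂ A| = 10
(Reference bound: |A +̂ A| ≥ 2|A| - 3 for |A| ≥ 2, with |A| = 5 giving ≥ 7.)

|A +̂ A| = 10


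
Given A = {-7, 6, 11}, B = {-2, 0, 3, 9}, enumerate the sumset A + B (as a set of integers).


A + B = {a + b : a ∈ A, b ∈ B}.
Enumerate all |A|·|B| = 3·4 = 12 pairs (a, b) and collect distinct sums.
a = -7: -7+-2=-9, -7+0=-7, -7+3=-4, -7+9=2
a = 6: 6+-2=4, 6+0=6, 6+3=9, 6+9=15
a = 11: 11+-2=9, 11+0=11, 11+3=14, 11+9=20
Collecting distinct sums: A + B = {-9, -7, -4, 2, 4, 6, 9, 11, 14, 15, 20}
|A + B| = 11

A + B = {-9, -7, -4, 2, 4, 6, 9, 11, 14, 15, 20}


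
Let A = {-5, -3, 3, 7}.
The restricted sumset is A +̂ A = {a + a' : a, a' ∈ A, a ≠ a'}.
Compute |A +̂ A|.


Restricted sumset: A +̂ A = {a + a' : a ∈ A, a' ∈ A, a ≠ a'}.
Equivalently, take A + A and drop any sum 2a that is achievable ONLY as a + a for a ∈ A (i.e. sums representable only with equal summands).
Enumerate pairs (a, a') with a < a' (symmetric, so each unordered pair gives one sum; this covers all a ≠ a'):
  -5 + -3 = -8
  -5 + 3 = -2
  -5 + 7 = 2
  -3 + 3 = 0
  -3 + 7 = 4
  3 + 7 = 10
Collected distinct sums: {-8, -2, 0, 2, 4, 10}
|A +̂ A| = 6
(Reference bound: |A +̂ A| ≥ 2|A| - 3 for |A| ≥ 2, with |A| = 4 giving ≥ 5.)

|A +̂ A| = 6


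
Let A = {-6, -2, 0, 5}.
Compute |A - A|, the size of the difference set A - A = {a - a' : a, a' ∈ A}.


A - A = {a - a' : a, a' ∈ A}; |A| = 4.
Bounds: 2|A|-1 ≤ |A - A| ≤ |A|² - |A| + 1, i.e. 7 ≤ |A - A| ≤ 13.
Note: 0 ∈ A - A always (from a - a). The set is symmetric: if d ∈ A - A then -d ∈ A - A.
Enumerate nonzero differences d = a - a' with a > a' (then include -d):
Positive differences: {2, 4, 5, 6, 7, 11}
Full difference set: {0} ∪ (positive diffs) ∪ (negative diffs).
|A - A| = 1 + 2·6 = 13 (matches direct enumeration: 13).

|A - A| = 13


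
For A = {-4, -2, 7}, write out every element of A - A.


A - A = {a - a' : a, a' ∈ A}.
Compute a - a' for each ordered pair (a, a'):
a = -4: -4--4=0, -4--2=-2, -4-7=-11
a = -2: -2--4=2, -2--2=0, -2-7=-9
a = 7: 7--4=11, 7--2=9, 7-7=0
Collecting distinct values (and noting 0 appears from a-a):
A - A = {-11, -9, -2, 0, 2, 9, 11}
|A - A| = 7

A - A = {-11, -9, -2, 0, 2, 9, 11}


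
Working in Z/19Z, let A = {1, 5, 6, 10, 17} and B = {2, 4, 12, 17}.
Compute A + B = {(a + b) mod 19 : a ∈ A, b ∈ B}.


Work in Z/19Z: reduce every sum a + b modulo 19.
Enumerate all 20 pairs:
a = 1: 1+2=3, 1+4=5, 1+12=13, 1+17=18
a = 5: 5+2=7, 5+4=9, 5+12=17, 5+17=3
a = 6: 6+2=8, 6+4=10, 6+12=18, 6+17=4
a = 10: 10+2=12, 10+4=14, 10+12=3, 10+17=8
a = 17: 17+2=0, 17+4=2, 17+12=10, 17+17=15
Distinct residues collected: {0, 2, 3, 4, 5, 7, 8, 9, 10, 12, 13, 14, 15, 17, 18}
|A + B| = 15 (out of 19 total residues).

A + B = {0, 2, 3, 4, 5, 7, 8, 9, 10, 12, 13, 14, 15, 17, 18}


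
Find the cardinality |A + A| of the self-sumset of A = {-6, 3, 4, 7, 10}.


A + A = {a + a' : a, a' ∈ A}; |A| = 5.
General bounds: 2|A| - 1 ≤ |A + A| ≤ |A|(|A|+1)/2, i.e. 9 ≤ |A + A| ≤ 15.
Lower bound 2|A|-1 is attained iff A is an arithmetic progression.
Enumerate sums a + a' for a ≤ a' (symmetric, so this suffices):
a = -6: -6+-6=-12, -6+3=-3, -6+4=-2, -6+7=1, -6+10=4
a = 3: 3+3=6, 3+4=7, 3+7=10, 3+10=13
a = 4: 4+4=8, 4+7=11, 4+10=14
a = 7: 7+7=14, 7+10=17
a = 10: 10+10=20
Distinct sums: {-12, -3, -2, 1, 4, 6, 7, 8, 10, 11, 13, 14, 17, 20}
|A + A| = 14

|A + A| = 14


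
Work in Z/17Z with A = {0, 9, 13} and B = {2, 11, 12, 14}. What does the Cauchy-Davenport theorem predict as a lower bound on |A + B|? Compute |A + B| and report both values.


Cauchy-Davenport: |A + B| ≥ min(p, |A| + |B| - 1) for A, B nonempty in Z/pZ.
|A| = 3, |B| = 4, p = 17.
CD lower bound = min(17, 3 + 4 - 1) = min(17, 6) = 6.
Compute A + B mod 17 directly:
a = 0: 0+2=2, 0+11=11, 0+12=12, 0+14=14
a = 9: 9+2=11, 9+11=3, 9+12=4, 9+14=6
a = 13: 13+2=15, 13+11=7, 13+12=8, 13+14=10
A + B = {2, 3, 4, 6, 7, 8, 10, 11, 12, 14, 15}, so |A + B| = 11.
Verify: 11 ≥ 6? Yes ✓.

CD lower bound = 6, actual |A + B| = 11.


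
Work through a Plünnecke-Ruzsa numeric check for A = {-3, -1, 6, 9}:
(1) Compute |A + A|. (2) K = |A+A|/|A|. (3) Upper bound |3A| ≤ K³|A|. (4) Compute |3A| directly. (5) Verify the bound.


|A| = 4.
Step 1: Compute A + A by enumerating all 16 pairs.
A + A = {-6, -4, -2, 3, 5, 6, 8, 12, 15, 18}, so |A + A| = 10.
Step 2: Doubling constant K = |A + A|/|A| = 10/4 = 10/4 ≈ 2.5000.
Step 3: Plünnecke-Ruzsa gives |3A| ≤ K³·|A| = (2.5000)³ · 4 ≈ 62.5000.
Step 4: Compute 3A = A + A + A directly by enumerating all triples (a,b,c) ∈ A³; |3A| = 20.
Step 5: Check 20 ≤ 62.5000? Yes ✓.

K = 10/4, Plünnecke-Ruzsa bound K³|A| ≈ 62.5000, |3A| = 20, inequality holds.


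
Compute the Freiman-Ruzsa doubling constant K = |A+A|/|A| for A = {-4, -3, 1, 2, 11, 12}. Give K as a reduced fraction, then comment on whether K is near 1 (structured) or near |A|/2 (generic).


|A| = 6.
Compute A + A by enumerating all 36 pairs.
A + A = {-8, -7, -6, -3, -2, -1, 2, 3, 4, 7, 8, 9, 12, 13, 14, 22, 23, 24}, so |A + A| = 18.
K = |A + A| / |A| = 18/6 = 3/1 ≈ 3.0000.
Reference: AP of size 6 gives K = 11/6 ≈ 1.8333; a fully generic set of size 6 gives K ≈ 3.5000.

|A| = 6, |A + A| = 18, K = 18/6 = 3/1.


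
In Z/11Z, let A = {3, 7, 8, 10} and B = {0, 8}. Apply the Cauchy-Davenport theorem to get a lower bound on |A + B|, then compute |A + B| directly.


Cauchy-Davenport: |A + B| ≥ min(p, |A| + |B| - 1) for A, B nonempty in Z/pZ.
|A| = 4, |B| = 2, p = 11.
CD lower bound = min(11, 4 + 2 - 1) = min(11, 5) = 5.
Compute A + B mod 11 directly:
a = 3: 3+0=3, 3+8=0
a = 7: 7+0=7, 7+8=4
a = 8: 8+0=8, 8+8=5
a = 10: 10+0=10, 10+8=7
A + B = {0, 3, 4, 5, 7, 8, 10}, so |A + B| = 7.
Verify: 7 ≥ 5? Yes ✓.

CD lower bound = 5, actual |A + B| = 7.


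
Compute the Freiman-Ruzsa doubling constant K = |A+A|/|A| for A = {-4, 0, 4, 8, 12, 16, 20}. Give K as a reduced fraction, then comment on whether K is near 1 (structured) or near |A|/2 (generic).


|A| = 7.
Compute A + A by enumerating all 49 pairs.
A + A = {-8, -4, 0, 4, 8, 12, 16, 20, 24, 28, 32, 36, 40}, so |A + A| = 13.
K = |A + A| / |A| = 13/7 (already in lowest terms) ≈ 1.8571.
Reference: AP of size 7 gives K = 13/7 ≈ 1.8571; a fully generic set of size 7 gives K ≈ 4.0000.

|A| = 7, |A + A| = 13, K = 13/7.


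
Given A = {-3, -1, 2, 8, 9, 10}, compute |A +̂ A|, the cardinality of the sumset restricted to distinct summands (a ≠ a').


Restricted sumset: A +̂ A = {a + a' : a ∈ A, a' ∈ A, a ≠ a'}.
Equivalently, take A + A and drop any sum 2a that is achievable ONLY as a + a for a ∈ A (i.e. sums representable only with equal summands).
Enumerate pairs (a, a') with a < a' (symmetric, so each unordered pair gives one sum; this covers all a ≠ a'):
  -3 + -1 = -4
  -3 + 2 = -1
  -3 + 8 = 5
  -3 + 9 = 6
  -3 + 10 = 7
  -1 + 2 = 1
  -1 + 8 = 7
  -1 + 9 = 8
  -1 + 10 = 9
  2 + 8 = 10
  2 + 9 = 11
  2 + 10 = 12
  8 + 9 = 17
  8 + 10 = 18
  9 + 10 = 19
Collected distinct sums: {-4, -1, 1, 5, 6, 7, 8, 9, 10, 11, 12, 17, 18, 19}
|A +̂ A| = 14
(Reference bound: |A +̂ A| ≥ 2|A| - 3 for |A| ≥ 2, with |A| = 6 giving ≥ 9.)

|A +̂ A| = 14


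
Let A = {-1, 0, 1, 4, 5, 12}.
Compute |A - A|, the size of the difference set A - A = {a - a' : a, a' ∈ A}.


A - A = {a - a' : a, a' ∈ A}; |A| = 6.
Bounds: 2|A|-1 ≤ |A - A| ≤ |A|² - |A| + 1, i.e. 11 ≤ |A - A| ≤ 31.
Note: 0 ∈ A - A always (from a - a). The set is symmetric: if d ∈ A - A then -d ∈ A - A.
Enumerate nonzero differences d = a - a' with a > a' (then include -d):
Positive differences: {1, 2, 3, 4, 5, 6, 7, 8, 11, 12, 13}
Full difference set: {0} ∪ (positive diffs) ∪ (negative diffs).
|A - A| = 1 + 2·11 = 23 (matches direct enumeration: 23).

|A - A| = 23


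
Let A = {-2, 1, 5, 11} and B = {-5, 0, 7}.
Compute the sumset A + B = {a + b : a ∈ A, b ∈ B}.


A + B = {a + b : a ∈ A, b ∈ B}.
Enumerate all |A|·|B| = 4·3 = 12 pairs (a, b) and collect distinct sums.
a = -2: -2+-5=-7, -2+0=-2, -2+7=5
a = 1: 1+-5=-4, 1+0=1, 1+7=8
a = 5: 5+-5=0, 5+0=5, 5+7=12
a = 11: 11+-5=6, 11+0=11, 11+7=18
Collecting distinct sums: A + B = {-7, -4, -2, 0, 1, 5, 6, 8, 11, 12, 18}
|A + B| = 11

A + B = {-7, -4, -2, 0, 1, 5, 6, 8, 11, 12, 18}


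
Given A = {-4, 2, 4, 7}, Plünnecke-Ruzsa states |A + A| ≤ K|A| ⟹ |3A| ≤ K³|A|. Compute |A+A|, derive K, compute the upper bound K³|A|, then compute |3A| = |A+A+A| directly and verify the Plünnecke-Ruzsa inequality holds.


|A| = 4.
Step 1: Compute A + A by enumerating all 16 pairs.
A + A = {-8, -2, 0, 3, 4, 6, 8, 9, 11, 14}, so |A + A| = 10.
Step 2: Doubling constant K = |A + A|/|A| = 10/4 = 10/4 ≈ 2.5000.
Step 3: Plünnecke-Ruzsa gives |3A| ≤ K³·|A| = (2.5000)³ · 4 ≈ 62.5000.
Step 4: Compute 3A = A + A + A directly by enumerating all triples (a,b,c) ∈ A³; |3A| = 19.
Step 5: Check 19 ≤ 62.5000? Yes ✓.

K = 10/4, Plünnecke-Ruzsa bound K³|A| ≈ 62.5000, |3A| = 19, inequality holds.


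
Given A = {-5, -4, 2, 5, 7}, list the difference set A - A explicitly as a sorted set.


A - A = {a - a' : a, a' ∈ A}.
Compute a - a' for each ordered pair (a, a'):
a = -5: -5--5=0, -5--4=-1, -5-2=-7, -5-5=-10, -5-7=-12
a = -4: -4--5=1, -4--4=0, -4-2=-6, -4-5=-9, -4-7=-11
a = 2: 2--5=7, 2--4=6, 2-2=0, 2-5=-3, 2-7=-5
a = 5: 5--5=10, 5--4=9, 5-2=3, 5-5=0, 5-7=-2
a = 7: 7--5=12, 7--4=11, 7-2=5, 7-5=2, 7-7=0
Collecting distinct values (and noting 0 appears from a-a):
A - A = {-12, -11, -10, -9, -7, -6, -5, -3, -2, -1, 0, 1, 2, 3, 5, 6, 7, 9, 10, 11, 12}
|A - A| = 21

A - A = {-12, -11, -10, -9, -7, -6, -5, -3, -2, -1, 0, 1, 2, 3, 5, 6, 7, 9, 10, 11, 12}


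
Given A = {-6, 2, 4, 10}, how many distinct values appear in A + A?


A + A = {a + a' : a, a' ∈ A}; |A| = 4.
General bounds: 2|A| - 1 ≤ |A + A| ≤ |A|(|A|+1)/2, i.e. 7 ≤ |A + A| ≤ 10.
Lower bound 2|A|-1 is attained iff A is an arithmetic progression.
Enumerate sums a + a' for a ≤ a' (symmetric, so this suffices):
a = -6: -6+-6=-12, -6+2=-4, -6+4=-2, -6+10=4
a = 2: 2+2=4, 2+4=6, 2+10=12
a = 4: 4+4=8, 4+10=14
a = 10: 10+10=20
Distinct sums: {-12, -4, -2, 4, 6, 8, 12, 14, 20}
|A + A| = 9

|A + A| = 9


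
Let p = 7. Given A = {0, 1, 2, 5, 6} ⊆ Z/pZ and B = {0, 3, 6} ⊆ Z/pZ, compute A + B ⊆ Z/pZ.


Work in Z/7Z: reduce every sum a + b modulo 7.
Enumerate all 15 pairs:
a = 0: 0+0=0, 0+3=3, 0+6=6
a = 1: 1+0=1, 1+3=4, 1+6=0
a = 2: 2+0=2, 2+3=5, 2+6=1
a = 5: 5+0=5, 5+3=1, 5+6=4
a = 6: 6+0=6, 6+3=2, 6+6=5
Distinct residues collected: {0, 1, 2, 3, 4, 5, 6}
|A + B| = 7 (out of 7 total residues).

A + B = {0, 1, 2, 3, 4, 5, 6}


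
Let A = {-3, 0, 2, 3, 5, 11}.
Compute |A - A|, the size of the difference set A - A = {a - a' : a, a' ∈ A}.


A - A = {a - a' : a, a' ∈ A}; |A| = 6.
Bounds: 2|A|-1 ≤ |A - A| ≤ |A|² - |A| + 1, i.e. 11 ≤ |A - A| ≤ 31.
Note: 0 ∈ A - A always (from a - a). The set is symmetric: if d ∈ A - A then -d ∈ A - A.
Enumerate nonzero differences d = a - a' with a > a' (then include -d):
Positive differences: {1, 2, 3, 5, 6, 8, 9, 11, 14}
Full difference set: {0} ∪ (positive diffs) ∪ (negative diffs).
|A - A| = 1 + 2·9 = 19 (matches direct enumeration: 19).

|A - A| = 19


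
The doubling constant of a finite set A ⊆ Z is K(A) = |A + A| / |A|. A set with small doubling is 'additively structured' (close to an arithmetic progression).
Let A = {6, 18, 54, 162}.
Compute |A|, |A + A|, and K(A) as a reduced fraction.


|A| = 4.
Compute A + A by enumerating all 16 pairs.
A + A = {12, 24, 36, 60, 72, 108, 168, 180, 216, 324}, so |A + A| = 10.
K = |A + A| / |A| = 10/4 = 5/2 ≈ 2.5000.
Reference: AP of size 4 gives K = 7/4 ≈ 1.7500; a fully generic set of size 4 gives K ≈ 2.5000.

|A| = 4, |A + A| = 10, K = 10/4 = 5/2.


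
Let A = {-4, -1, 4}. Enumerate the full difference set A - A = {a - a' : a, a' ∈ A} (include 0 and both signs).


A - A = {a - a' : a, a' ∈ A}.
Compute a - a' for each ordered pair (a, a'):
a = -4: -4--4=0, -4--1=-3, -4-4=-8
a = -1: -1--4=3, -1--1=0, -1-4=-5
a = 4: 4--4=8, 4--1=5, 4-4=0
Collecting distinct values (and noting 0 appears from a-a):
A - A = {-8, -5, -3, 0, 3, 5, 8}
|A - A| = 7

A - A = {-8, -5, -3, 0, 3, 5, 8}


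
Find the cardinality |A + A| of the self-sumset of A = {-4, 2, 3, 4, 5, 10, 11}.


A + A = {a + a' : a, a' ∈ A}; |A| = 7.
General bounds: 2|A| - 1 ≤ |A + A| ≤ |A|(|A|+1)/2, i.e. 13 ≤ |A + A| ≤ 28.
Lower bound 2|A|-1 is attained iff A is an arithmetic progression.
Enumerate sums a + a' for a ≤ a' (symmetric, so this suffices):
a = -4: -4+-4=-8, -4+2=-2, -4+3=-1, -4+4=0, -4+5=1, -4+10=6, -4+11=7
a = 2: 2+2=4, 2+3=5, 2+4=6, 2+5=7, 2+10=12, 2+11=13
a = 3: 3+3=6, 3+4=7, 3+5=8, 3+10=13, 3+11=14
a = 4: 4+4=8, 4+5=9, 4+10=14, 4+11=15
a = 5: 5+5=10, 5+10=15, 5+11=16
a = 10: 10+10=20, 10+11=21
a = 11: 11+11=22
Distinct sums: {-8, -2, -1, 0, 1, 4, 5, 6, 7, 8, 9, 10, 12, 13, 14, 15, 16, 20, 21, 22}
|A + A| = 20

|A + A| = 20


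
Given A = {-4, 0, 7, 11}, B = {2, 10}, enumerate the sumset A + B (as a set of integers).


A + B = {a + b : a ∈ A, b ∈ B}.
Enumerate all |A|·|B| = 4·2 = 8 pairs (a, b) and collect distinct sums.
a = -4: -4+2=-2, -4+10=6
a = 0: 0+2=2, 0+10=10
a = 7: 7+2=9, 7+10=17
a = 11: 11+2=13, 11+10=21
Collecting distinct sums: A + B = {-2, 2, 6, 9, 10, 13, 17, 21}
|A + B| = 8

A + B = {-2, 2, 6, 9, 10, 13, 17, 21}


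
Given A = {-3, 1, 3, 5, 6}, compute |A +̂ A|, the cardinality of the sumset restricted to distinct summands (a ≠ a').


Restricted sumset: A +̂ A = {a + a' : a ∈ A, a' ∈ A, a ≠ a'}.
Equivalently, take A + A and drop any sum 2a that is achievable ONLY as a + a for a ∈ A (i.e. sums representable only with equal summands).
Enumerate pairs (a, a') with a < a' (symmetric, so each unordered pair gives one sum; this covers all a ≠ a'):
  -3 + 1 = -2
  -3 + 3 = 0
  -3 + 5 = 2
  -3 + 6 = 3
  1 + 3 = 4
  1 + 5 = 6
  1 + 6 = 7
  3 + 5 = 8
  3 + 6 = 9
  5 + 6 = 11
Collected distinct sums: {-2, 0, 2, 3, 4, 6, 7, 8, 9, 11}
|A +̂ A| = 10
(Reference bound: |A +̂ A| ≥ 2|A| - 3 for |A| ≥ 2, with |A| = 5 giving ≥ 7.)

|A +̂ A| = 10


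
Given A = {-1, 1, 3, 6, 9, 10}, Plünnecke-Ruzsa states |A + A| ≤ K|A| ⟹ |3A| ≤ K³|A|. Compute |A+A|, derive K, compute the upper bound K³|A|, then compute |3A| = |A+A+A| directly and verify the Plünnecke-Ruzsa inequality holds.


|A| = 6.
Step 1: Compute A + A by enumerating all 36 pairs.
A + A = {-2, 0, 2, 4, 5, 6, 7, 8, 9, 10, 11, 12, 13, 15, 16, 18, 19, 20}, so |A + A| = 18.
Step 2: Doubling constant K = |A + A|/|A| = 18/6 = 18/6 ≈ 3.0000.
Step 3: Plünnecke-Ruzsa gives |3A| ≤ K³·|A| = (3.0000)³ · 6 ≈ 162.0000.
Step 4: Compute 3A = A + A + A directly by enumerating all triples (a,b,c) ∈ A³; |3A| = 31.
Step 5: Check 31 ≤ 162.0000? Yes ✓.

K = 18/6, Plünnecke-Ruzsa bound K³|A| ≈ 162.0000, |3A| = 31, inequality holds.


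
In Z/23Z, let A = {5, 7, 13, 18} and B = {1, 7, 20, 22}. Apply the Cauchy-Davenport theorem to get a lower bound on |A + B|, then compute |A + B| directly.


Cauchy-Davenport: |A + B| ≥ min(p, |A| + |B| - 1) for A, B nonempty in Z/pZ.
|A| = 4, |B| = 4, p = 23.
CD lower bound = min(23, 4 + 4 - 1) = min(23, 7) = 7.
Compute A + B mod 23 directly:
a = 5: 5+1=6, 5+7=12, 5+20=2, 5+22=4
a = 7: 7+1=8, 7+7=14, 7+20=4, 7+22=6
a = 13: 13+1=14, 13+7=20, 13+20=10, 13+22=12
a = 18: 18+1=19, 18+7=2, 18+20=15, 18+22=17
A + B = {2, 4, 6, 8, 10, 12, 14, 15, 17, 19, 20}, so |A + B| = 11.
Verify: 11 ≥ 7? Yes ✓.

CD lower bound = 7, actual |A + B| = 11.


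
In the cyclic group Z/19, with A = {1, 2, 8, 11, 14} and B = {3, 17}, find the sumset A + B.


Work in Z/19Z: reduce every sum a + b modulo 19.
Enumerate all 10 pairs:
a = 1: 1+3=4, 1+17=18
a = 2: 2+3=5, 2+17=0
a = 8: 8+3=11, 8+17=6
a = 11: 11+3=14, 11+17=9
a = 14: 14+3=17, 14+17=12
Distinct residues collected: {0, 4, 5, 6, 9, 11, 12, 14, 17, 18}
|A + B| = 10 (out of 19 total residues).

A + B = {0, 4, 5, 6, 9, 11, 12, 14, 17, 18}


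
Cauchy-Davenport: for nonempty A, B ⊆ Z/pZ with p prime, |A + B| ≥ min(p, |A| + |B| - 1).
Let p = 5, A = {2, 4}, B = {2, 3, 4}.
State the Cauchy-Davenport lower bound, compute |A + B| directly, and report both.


Cauchy-Davenport: |A + B| ≥ min(p, |A| + |B| - 1) for A, B nonempty in Z/pZ.
|A| = 2, |B| = 3, p = 5.
CD lower bound = min(5, 2 + 3 - 1) = min(5, 4) = 4.
Compute A + B mod 5 directly:
a = 2: 2+2=4, 2+3=0, 2+4=1
a = 4: 4+2=1, 4+3=2, 4+4=3
A + B = {0, 1, 2, 3, 4}, so |A + B| = 5.
Verify: 5 ≥ 4? Yes ✓.

CD lower bound = 4, actual |A + B| = 5.


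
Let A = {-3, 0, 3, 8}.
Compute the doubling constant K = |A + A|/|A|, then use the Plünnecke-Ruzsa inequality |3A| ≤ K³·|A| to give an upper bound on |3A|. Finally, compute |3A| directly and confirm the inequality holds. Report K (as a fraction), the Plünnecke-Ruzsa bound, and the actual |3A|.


|A| = 4.
Step 1: Compute A + A by enumerating all 16 pairs.
A + A = {-6, -3, 0, 3, 5, 6, 8, 11, 16}, so |A + A| = 9.
Step 2: Doubling constant K = |A + A|/|A| = 9/4 = 9/4 ≈ 2.2500.
Step 3: Plünnecke-Ruzsa gives |3A| ≤ K³·|A| = (2.2500)³ · 4 ≈ 45.5625.
Step 4: Compute 3A = A + A + A directly by enumerating all triples (a,b,c) ∈ A³; |3A| = 16.
Step 5: Check 16 ≤ 45.5625? Yes ✓.

K = 9/4, Plünnecke-Ruzsa bound K³|A| ≈ 45.5625, |3A| = 16, inequality holds.


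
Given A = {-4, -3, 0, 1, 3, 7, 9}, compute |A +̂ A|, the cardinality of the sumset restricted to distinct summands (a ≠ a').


Restricted sumset: A +̂ A = {a + a' : a ∈ A, a' ∈ A, a ≠ a'}.
Equivalently, take A + A and drop any sum 2a that is achievable ONLY as a + a for a ∈ A (i.e. sums representable only with equal summands).
Enumerate pairs (a, a') with a < a' (symmetric, so each unordered pair gives one sum; this covers all a ≠ a'):
  -4 + -3 = -7
  -4 + 0 = -4
  -4 + 1 = -3
  -4 + 3 = -1
  -4 + 7 = 3
  -4 + 9 = 5
  -3 + 0 = -3
  -3 + 1 = -2
  -3 + 3 = 0
  -3 + 7 = 4
  -3 + 9 = 6
  0 + 1 = 1
  0 + 3 = 3
  0 + 7 = 7
  0 + 9 = 9
  1 + 3 = 4
  1 + 7 = 8
  1 + 9 = 10
  3 + 7 = 10
  3 + 9 = 12
  7 + 9 = 16
Collected distinct sums: {-7, -4, -3, -2, -1, 0, 1, 3, 4, 5, 6, 7, 8, 9, 10, 12, 16}
|A +̂ A| = 17
(Reference bound: |A +̂ A| ≥ 2|A| - 3 for |A| ≥ 2, with |A| = 7 giving ≥ 11.)

|A +̂ A| = 17


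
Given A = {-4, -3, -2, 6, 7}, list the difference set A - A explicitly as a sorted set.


A - A = {a - a' : a, a' ∈ A}.
Compute a - a' for each ordered pair (a, a'):
a = -4: -4--4=0, -4--3=-1, -4--2=-2, -4-6=-10, -4-7=-11
a = -3: -3--4=1, -3--3=0, -3--2=-1, -3-6=-9, -3-7=-10
a = -2: -2--4=2, -2--3=1, -2--2=0, -2-6=-8, -2-7=-9
a = 6: 6--4=10, 6--3=9, 6--2=8, 6-6=0, 6-7=-1
a = 7: 7--4=11, 7--3=10, 7--2=9, 7-6=1, 7-7=0
Collecting distinct values (and noting 0 appears from a-a):
A - A = {-11, -10, -9, -8, -2, -1, 0, 1, 2, 8, 9, 10, 11}
|A - A| = 13

A - A = {-11, -10, -9, -8, -2, -1, 0, 1, 2, 8, 9, 10, 11}


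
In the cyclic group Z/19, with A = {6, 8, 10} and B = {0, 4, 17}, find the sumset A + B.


Work in Z/19Z: reduce every sum a + b modulo 19.
Enumerate all 9 pairs:
a = 6: 6+0=6, 6+4=10, 6+17=4
a = 8: 8+0=8, 8+4=12, 8+17=6
a = 10: 10+0=10, 10+4=14, 10+17=8
Distinct residues collected: {4, 6, 8, 10, 12, 14}
|A + B| = 6 (out of 19 total residues).

A + B = {4, 6, 8, 10, 12, 14}


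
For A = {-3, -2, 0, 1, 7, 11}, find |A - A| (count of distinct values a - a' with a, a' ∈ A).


A - A = {a - a' : a, a' ∈ A}; |A| = 6.
Bounds: 2|A|-1 ≤ |A - A| ≤ |A|² - |A| + 1, i.e. 11 ≤ |A - A| ≤ 31.
Note: 0 ∈ A - A always (from a - a). The set is symmetric: if d ∈ A - A then -d ∈ A - A.
Enumerate nonzero differences d = a - a' with a > a' (then include -d):
Positive differences: {1, 2, 3, 4, 6, 7, 9, 10, 11, 13, 14}
Full difference set: {0} ∪ (positive diffs) ∪ (negative diffs).
|A - A| = 1 + 2·11 = 23 (matches direct enumeration: 23).

|A - A| = 23
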